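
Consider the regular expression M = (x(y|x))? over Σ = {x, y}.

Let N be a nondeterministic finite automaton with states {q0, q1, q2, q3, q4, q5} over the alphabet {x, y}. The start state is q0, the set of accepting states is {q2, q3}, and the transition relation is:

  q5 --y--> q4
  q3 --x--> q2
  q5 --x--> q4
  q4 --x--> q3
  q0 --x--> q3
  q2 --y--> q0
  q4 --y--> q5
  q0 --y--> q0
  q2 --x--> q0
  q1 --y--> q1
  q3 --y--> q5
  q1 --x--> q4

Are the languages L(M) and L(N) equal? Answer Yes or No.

No

The empty string ε is accepted by M but rejected by N.
So L(M) ≠ L(N).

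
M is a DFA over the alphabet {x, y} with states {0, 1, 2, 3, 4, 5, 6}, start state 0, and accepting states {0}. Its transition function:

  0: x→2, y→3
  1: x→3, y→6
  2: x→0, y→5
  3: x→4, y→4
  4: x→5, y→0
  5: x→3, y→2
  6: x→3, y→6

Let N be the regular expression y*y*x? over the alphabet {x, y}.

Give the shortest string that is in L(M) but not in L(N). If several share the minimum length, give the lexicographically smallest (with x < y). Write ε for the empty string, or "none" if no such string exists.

xx

The string xx is accepted by M but not by N.
No shorter string lies in the difference, and xx is the lexicographically first length-2 string in L(M) \ L(N).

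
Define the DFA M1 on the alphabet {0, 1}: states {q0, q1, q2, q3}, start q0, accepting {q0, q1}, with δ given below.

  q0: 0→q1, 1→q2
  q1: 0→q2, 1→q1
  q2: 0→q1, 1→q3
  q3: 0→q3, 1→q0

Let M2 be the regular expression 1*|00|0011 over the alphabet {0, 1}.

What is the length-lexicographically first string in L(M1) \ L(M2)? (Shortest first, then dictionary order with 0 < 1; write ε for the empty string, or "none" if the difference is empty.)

The string 0 is accepted by M1 but not by M2.
No shorter string lies in the difference, and 0 is the lexicographically first length-1 string in L(M1) \ L(M2).

0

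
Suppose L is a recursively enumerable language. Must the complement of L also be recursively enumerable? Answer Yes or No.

No

If both L and its complement were r.e., running the two recognisers in parallel would decide L, so L would be recursive; but there are r.e. languages that are not recursive (e.g. the halting problem), and their complements are therefore not r.e.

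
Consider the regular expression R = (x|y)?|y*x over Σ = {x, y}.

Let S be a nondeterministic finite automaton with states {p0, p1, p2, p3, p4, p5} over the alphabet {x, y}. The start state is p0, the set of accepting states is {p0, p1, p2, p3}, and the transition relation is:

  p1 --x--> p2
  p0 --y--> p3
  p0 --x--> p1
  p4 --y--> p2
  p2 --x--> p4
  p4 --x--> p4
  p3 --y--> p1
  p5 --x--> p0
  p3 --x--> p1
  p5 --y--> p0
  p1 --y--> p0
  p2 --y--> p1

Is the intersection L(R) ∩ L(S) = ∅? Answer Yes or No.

The empty string ε is accepted by both R and S.
Hence L(R) ∩ L(S) ≠ ∅.

No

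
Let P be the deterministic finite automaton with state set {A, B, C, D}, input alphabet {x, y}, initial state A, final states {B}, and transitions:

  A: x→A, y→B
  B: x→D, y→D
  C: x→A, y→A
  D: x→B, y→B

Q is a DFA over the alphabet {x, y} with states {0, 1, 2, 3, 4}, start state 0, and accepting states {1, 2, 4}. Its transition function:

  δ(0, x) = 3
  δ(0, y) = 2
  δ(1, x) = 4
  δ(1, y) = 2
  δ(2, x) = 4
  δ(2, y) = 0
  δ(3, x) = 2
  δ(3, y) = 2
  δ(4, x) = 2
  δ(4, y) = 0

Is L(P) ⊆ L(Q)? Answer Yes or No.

The string xxy is in L(P) but not in L(Q).
So L(P) ⊄ L(Q).

No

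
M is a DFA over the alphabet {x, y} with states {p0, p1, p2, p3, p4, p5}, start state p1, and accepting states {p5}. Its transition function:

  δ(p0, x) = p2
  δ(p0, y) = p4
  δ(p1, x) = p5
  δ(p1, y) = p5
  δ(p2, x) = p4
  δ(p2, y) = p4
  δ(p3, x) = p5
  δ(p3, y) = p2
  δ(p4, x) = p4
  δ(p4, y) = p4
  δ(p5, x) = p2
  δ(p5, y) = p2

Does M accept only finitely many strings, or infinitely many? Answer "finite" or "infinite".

The useful states (reachable from p1 and able to reach an accepting state) are {p1, p5}.
Restricted to these states the transition graph has no cycle, so every accepting path has bounded length and L is finite.

finite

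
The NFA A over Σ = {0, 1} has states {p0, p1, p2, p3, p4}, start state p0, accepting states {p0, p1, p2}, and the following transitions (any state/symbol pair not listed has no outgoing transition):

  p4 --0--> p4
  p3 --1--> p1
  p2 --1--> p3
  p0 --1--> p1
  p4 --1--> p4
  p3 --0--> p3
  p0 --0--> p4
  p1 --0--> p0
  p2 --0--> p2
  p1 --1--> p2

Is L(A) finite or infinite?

infinite

State p0 is reachable from the start and can reach an accepting state, and it lies on the cycle p0 → p1 → p0.
Traversing that cycle any number of times yields accepted strings of unbounded length, so the language is infinite.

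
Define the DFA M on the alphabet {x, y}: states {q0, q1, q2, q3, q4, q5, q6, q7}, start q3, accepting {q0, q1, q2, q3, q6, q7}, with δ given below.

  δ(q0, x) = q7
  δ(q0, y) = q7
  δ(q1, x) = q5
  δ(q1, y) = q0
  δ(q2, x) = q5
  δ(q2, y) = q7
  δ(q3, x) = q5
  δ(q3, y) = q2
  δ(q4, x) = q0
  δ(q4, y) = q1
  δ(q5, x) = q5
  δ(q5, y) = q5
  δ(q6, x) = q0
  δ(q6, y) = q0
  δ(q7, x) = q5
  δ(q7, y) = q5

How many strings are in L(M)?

3

The useful subgraph on states {q2, q3, q7} is acyclic, so L(M) is finite; the longest accepting path visits 3 useful states, giving maximum string length 2.
Counting accepting paths from q3 by length: 1 of length 0, 1 of length 1, 1 of length 2. Total 3.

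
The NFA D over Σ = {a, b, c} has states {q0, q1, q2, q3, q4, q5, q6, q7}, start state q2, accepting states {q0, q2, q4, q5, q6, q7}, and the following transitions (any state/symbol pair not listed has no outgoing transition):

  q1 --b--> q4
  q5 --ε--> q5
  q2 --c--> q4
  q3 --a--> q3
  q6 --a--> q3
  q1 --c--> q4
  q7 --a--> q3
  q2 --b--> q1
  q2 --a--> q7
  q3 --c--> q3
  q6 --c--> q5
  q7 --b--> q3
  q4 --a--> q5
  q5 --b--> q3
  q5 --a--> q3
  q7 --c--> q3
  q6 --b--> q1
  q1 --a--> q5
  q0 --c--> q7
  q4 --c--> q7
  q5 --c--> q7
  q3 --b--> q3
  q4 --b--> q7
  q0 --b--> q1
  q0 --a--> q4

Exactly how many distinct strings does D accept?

The useful subgraph on states {q1, q2, q4, q5, q7} is acyclic, so L(D) is finite; the longest accepting path visits 5 useful states, giving maximum string length 4.
Counting accepting paths from q2 by length: 1 of length 0, 2 of length 1, 6 of length 2, 8 of length 3, 2 of length 4. Total 19.

19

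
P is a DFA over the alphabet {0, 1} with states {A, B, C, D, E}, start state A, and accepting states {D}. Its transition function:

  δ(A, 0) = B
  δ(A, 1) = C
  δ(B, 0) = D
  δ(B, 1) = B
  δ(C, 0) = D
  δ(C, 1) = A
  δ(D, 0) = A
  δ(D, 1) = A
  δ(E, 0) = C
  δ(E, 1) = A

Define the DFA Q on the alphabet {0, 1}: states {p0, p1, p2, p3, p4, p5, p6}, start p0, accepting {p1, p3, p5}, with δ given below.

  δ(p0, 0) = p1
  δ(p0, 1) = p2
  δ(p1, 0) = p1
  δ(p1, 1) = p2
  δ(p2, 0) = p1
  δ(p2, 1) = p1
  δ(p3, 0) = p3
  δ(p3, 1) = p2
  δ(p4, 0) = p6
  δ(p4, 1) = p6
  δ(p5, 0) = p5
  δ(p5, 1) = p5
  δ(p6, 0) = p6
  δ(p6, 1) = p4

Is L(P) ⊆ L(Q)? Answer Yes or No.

Exploring the product automaton P × Q from the start pair (A, p0), following both machines on each input symbol, reaches 8 state pairs: (A, p0), (B, p1), (C, p2), (D, p1), (B, p2), (A, p1), (A, p2), (C, p1).
P accepts in {D} and Q accepts in {p1, p3, p5}. The reachable pairs whose P-component is accepting are (D, p1); in each of them the Q-component is accepting too, so the product for L(P) \ L(Q) (P-component accepting, Q-component rejecting) has no reachable accepting pair and the difference is empty.
Hence every string in L(P) is also in L(Q).

Yes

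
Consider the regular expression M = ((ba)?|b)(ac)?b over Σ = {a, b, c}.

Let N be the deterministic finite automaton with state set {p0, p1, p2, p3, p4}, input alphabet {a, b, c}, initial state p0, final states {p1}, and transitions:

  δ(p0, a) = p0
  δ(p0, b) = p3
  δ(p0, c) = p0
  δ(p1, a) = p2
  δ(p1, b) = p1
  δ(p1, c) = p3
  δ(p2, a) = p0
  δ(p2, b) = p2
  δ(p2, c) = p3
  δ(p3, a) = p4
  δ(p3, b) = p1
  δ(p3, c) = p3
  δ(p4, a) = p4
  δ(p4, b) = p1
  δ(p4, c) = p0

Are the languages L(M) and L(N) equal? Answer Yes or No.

The string b is accepted by M but rejected by N.
So L(M) ≠ L(N).

No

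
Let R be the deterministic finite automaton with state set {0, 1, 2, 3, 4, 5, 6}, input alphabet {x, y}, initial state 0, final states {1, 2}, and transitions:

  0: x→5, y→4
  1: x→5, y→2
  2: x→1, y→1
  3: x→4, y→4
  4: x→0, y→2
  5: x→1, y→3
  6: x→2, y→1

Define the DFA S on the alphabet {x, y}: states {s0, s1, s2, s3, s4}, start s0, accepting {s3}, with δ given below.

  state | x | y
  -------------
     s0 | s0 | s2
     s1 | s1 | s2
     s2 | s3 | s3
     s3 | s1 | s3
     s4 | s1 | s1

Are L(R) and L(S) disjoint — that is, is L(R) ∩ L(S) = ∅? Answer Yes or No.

The string yy is accepted by both R and S.
Hence L(R) ∩ L(S) ≠ ∅.

No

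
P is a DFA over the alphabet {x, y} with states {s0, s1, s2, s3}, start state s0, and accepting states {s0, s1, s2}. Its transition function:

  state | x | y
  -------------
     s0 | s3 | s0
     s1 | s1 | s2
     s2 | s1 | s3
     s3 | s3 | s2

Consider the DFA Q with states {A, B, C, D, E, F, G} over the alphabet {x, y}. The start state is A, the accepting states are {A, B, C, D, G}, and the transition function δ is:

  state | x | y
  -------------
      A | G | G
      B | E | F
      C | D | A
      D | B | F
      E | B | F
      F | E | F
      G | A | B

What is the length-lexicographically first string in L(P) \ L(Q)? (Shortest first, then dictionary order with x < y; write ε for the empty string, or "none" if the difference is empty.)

xyx

The string xyx is accepted by P but not by Q.
No shorter string lies in the difference, and xyx is the lexicographically first length-3 string in L(P) \ L(Q).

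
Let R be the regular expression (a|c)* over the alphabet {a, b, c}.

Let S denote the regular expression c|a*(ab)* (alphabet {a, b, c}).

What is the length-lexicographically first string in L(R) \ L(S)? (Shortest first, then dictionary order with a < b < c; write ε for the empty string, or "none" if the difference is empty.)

ac

The string ac is accepted by R but not by S.
No shorter string lies in the difference, and ac is the lexicographically first length-2 string in L(R) \ L(S).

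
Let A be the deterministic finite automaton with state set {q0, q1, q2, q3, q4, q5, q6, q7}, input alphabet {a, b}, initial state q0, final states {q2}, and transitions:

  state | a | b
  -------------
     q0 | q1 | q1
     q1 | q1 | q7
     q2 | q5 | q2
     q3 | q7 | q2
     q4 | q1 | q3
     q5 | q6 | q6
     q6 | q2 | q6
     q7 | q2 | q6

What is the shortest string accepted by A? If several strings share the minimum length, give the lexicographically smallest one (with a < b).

aba

A breadth-first search from q0 reaches an accepting state first via the path q0 → q1 → q7 → q2 on input aba.
No string of length < 3 is accepted (BFS exhausts all shorter strings without reaching an accepting state), and aba is the lexicographically least accepting string of length 3.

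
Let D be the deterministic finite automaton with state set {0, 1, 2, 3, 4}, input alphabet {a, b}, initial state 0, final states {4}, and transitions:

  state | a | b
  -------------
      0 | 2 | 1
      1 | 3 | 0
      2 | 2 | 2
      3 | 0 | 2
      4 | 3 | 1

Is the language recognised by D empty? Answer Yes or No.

Yes

The states reachable from the start state are {0, 1, 2, 3}.
None of the accepting states {4} is reachable, so no string is accepted and L(D) = ∅.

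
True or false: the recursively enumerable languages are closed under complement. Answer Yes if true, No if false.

If both L and its complement were r.e., running the two recognisers in parallel would decide L, so L would be recursive; but there are r.e. languages that are not recursive (e.g. the halting problem), and their complements are therefore not r.e.

No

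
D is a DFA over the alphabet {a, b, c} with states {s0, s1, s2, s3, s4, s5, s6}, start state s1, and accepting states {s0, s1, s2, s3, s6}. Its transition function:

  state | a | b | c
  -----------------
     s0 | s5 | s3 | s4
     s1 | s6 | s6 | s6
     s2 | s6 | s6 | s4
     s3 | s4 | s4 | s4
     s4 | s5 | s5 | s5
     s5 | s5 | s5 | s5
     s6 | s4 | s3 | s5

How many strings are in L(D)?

The useful subgraph on states {s1, s3, s6} is acyclic, so L(D) is finite; the longest accepting path visits 3 useful states, giving maximum string length 2.
Counting accepting paths from s1 by length: 1 of length 0, 3 of length 1, 3 of length 2. Total 7.

7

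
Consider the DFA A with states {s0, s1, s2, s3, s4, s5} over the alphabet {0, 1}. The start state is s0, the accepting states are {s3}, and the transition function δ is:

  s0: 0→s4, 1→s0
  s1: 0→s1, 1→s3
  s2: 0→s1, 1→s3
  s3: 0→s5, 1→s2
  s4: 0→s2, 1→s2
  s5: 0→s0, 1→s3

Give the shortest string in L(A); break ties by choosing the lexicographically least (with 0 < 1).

001

A breadth-first search from s0 reaches an accepting state first via the path s0 → s4 → s2 → s3 on input 001.
No string of length < 3 is accepted (BFS exhausts all shorter strings without reaching an accepting state), and 001 is the lexicographically least accepting string of length 3.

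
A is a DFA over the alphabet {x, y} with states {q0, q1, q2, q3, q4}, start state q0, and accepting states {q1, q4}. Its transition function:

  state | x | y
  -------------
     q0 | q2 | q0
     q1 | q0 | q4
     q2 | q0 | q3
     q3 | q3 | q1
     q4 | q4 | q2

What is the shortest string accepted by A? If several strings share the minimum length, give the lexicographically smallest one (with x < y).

A breadth-first search from q0 reaches an accepting state first via the path q0 → q2 → q3 → q1 on input xyy.
No string of length < 3 is accepted (BFS exhausts all shorter strings without reaching an accepting state), and xyy is the lexicographically least accepting string of length 3.

xyy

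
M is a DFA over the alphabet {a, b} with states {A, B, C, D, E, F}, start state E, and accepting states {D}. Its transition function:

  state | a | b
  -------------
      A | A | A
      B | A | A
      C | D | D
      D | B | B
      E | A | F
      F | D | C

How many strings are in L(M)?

The useful subgraph on states {C, D, E, F} is acyclic, so L(M) is finite; the longest accepting path visits 4 useful states, giving maximum string length 3.
Counting accepting paths from E by length: 1 of length 2, 2 of length 3. Total 3.

3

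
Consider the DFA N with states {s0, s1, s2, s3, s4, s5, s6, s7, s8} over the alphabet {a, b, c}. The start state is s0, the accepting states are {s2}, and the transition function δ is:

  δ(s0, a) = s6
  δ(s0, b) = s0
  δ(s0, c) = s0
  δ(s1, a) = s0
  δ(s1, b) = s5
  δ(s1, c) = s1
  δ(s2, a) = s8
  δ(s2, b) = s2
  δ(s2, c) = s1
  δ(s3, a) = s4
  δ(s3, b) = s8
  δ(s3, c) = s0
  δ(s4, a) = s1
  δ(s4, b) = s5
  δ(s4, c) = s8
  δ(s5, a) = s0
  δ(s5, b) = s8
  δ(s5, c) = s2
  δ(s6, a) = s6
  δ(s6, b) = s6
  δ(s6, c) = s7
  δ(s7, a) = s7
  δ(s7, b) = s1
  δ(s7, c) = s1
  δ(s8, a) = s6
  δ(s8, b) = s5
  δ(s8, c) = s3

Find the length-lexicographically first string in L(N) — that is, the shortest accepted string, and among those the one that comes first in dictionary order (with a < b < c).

A breadth-first search from s0 reaches an accepting state first via the path s0 → s6 → s7 → s1 → s5 → s2 on input acbbc.
No string of length < 5 is accepted (BFS exhausts all shorter strings without reaching an accepting state), and acbbc is the lexicographically least accepting string of length 5.

acbbc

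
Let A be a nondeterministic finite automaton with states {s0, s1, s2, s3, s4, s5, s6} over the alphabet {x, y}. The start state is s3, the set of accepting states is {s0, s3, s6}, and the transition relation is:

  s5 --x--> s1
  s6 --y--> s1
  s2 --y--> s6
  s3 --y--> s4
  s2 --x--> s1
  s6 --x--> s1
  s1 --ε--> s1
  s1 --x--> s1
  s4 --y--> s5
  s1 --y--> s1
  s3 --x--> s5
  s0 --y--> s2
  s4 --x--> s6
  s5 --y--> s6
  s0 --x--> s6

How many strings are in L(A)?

The useful subgraph on states {s3, s4, s5, s6} is acyclic, so L(A) is finite; the longest accepting path visits 4 useful states, giving maximum string length 3.
Counting accepting paths from s3 by length: 1 of length 0, 2 of length 2, 1 of length 3. Total 4.

4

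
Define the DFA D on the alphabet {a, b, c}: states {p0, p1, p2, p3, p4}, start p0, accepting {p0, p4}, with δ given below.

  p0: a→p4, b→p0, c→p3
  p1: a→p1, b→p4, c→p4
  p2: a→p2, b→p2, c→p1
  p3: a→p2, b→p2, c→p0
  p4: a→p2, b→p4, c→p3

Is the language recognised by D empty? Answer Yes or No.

No

The empty string ε is accepted: the run p0 ends in the accepting state p0.
Since at least one string is accepted, L(D) is not empty.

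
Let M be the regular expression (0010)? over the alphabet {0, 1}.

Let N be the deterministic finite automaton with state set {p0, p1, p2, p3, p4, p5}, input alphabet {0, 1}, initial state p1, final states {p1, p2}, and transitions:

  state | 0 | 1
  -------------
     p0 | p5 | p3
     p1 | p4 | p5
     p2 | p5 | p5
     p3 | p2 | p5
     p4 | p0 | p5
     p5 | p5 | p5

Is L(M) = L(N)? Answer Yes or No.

Converting the expression M to a DFA (subset construction, then merging equivalent states) gives the minimal DFA with states {m0, m1, m2, m3, m4, m5}, start state m0, accepting states {m0, m5} and transitions m0: 0→m1, 1→m2; m1: 0→m3, 1→m2; m2: 0→m2, 1→m2; m3: 0→m2, 1→m4; m4: 0→m5, 1→m2; m5: 0→m2, 1→m2.
Exploring the product automaton M × N from the start pair (m0, p1), following both machines on each input symbol, reaches 6 state pairs: (m0, p1), (m1, p4), (m2, p5), (m3, p0), (m4, p3), (m5, p2).
M accepts in {m0, m5} and N accepts in {p1, p2}. In every reachable pair the two components are either both accepting — (m0, p1), (m5, p2) — or both non-accepting, so no string is accepted by exactly one of the machines: L(M) \ L(N) and L(N) \ L(M) are both empty.
Hence every string is accepted by M iff it is accepted by N, and the two languages coincide.

Yes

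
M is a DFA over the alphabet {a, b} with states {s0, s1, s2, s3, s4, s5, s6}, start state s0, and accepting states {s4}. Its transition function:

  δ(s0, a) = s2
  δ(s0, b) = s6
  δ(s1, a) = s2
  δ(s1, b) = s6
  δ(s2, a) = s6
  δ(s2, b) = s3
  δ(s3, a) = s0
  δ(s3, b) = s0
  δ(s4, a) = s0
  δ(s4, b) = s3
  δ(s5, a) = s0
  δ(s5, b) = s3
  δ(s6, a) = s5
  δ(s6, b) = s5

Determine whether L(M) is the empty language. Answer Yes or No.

Yes

The states reachable from the start state are {s0, s2, s3, s5, s6}.
None of the accepting states {s4} is reachable, so no string is accepted and L(M) = ∅.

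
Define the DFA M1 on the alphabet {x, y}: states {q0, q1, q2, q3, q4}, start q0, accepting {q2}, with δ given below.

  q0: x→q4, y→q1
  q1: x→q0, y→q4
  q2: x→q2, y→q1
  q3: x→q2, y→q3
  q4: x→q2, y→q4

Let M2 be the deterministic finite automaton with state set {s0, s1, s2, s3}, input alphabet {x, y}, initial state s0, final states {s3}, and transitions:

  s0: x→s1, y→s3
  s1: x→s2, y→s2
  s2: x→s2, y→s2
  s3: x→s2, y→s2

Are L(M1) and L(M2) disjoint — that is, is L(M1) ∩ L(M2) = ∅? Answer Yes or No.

Exploring the product automaton M1 × M2 from the start pair (q0, s0), following both machines on each input symbol, reaches 7 state pairs: (q0, s0), (q4, s1), (q1, s3), (q2, s2), (q4, s2), (q0, s2), (q1, s2).
M1 accepts in {q2} and M2 accepts in {s3}; no reachable pair has both components accepting, so no string drives both machines to acceptance simultaneously and L(M1) ∩ L(M2) = ∅.
So no string is accepted by both, and the intersection is empty.

Yes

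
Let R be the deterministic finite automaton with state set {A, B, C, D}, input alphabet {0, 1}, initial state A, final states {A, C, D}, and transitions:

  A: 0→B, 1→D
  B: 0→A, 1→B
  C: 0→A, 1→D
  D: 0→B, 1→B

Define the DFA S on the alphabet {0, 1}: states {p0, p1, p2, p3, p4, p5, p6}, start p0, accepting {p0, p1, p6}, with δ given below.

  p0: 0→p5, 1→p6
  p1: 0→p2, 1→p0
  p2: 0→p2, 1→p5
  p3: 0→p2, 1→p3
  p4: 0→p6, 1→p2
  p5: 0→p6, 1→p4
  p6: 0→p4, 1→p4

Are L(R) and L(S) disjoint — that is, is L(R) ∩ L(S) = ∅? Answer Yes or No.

The empty string ε is accepted by both R and S.
Hence L(R) ∩ L(S) ≠ ∅.

No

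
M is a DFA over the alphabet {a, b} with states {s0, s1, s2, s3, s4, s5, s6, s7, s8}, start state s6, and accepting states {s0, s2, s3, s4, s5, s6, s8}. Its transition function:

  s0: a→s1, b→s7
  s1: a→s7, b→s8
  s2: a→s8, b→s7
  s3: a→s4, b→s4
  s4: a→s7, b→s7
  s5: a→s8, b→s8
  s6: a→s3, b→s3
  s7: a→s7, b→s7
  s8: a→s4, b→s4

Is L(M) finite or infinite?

finite

The useful states (reachable from s6 and able to reach an accepting state) are {s3, s4, s6}.
Restricted to these states the transition graph has no cycle, so every accepting path has bounded length and L is finite.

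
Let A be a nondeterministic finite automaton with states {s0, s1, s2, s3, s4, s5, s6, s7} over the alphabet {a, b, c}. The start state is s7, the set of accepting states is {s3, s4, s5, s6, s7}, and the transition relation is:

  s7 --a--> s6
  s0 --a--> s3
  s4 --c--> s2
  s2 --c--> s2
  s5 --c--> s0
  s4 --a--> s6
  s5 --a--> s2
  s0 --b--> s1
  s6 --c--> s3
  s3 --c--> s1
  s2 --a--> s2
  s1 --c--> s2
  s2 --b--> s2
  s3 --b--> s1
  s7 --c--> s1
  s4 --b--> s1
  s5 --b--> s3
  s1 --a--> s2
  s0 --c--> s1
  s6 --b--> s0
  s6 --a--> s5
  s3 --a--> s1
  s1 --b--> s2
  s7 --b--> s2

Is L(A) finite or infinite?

finite

The useful states (reachable from s7 and able to reach an accepting state) are {s0, s3, s5, s6, s7}.
Restricted to these states the transition graph has no cycle, so every accepting path has bounded length and L is finite.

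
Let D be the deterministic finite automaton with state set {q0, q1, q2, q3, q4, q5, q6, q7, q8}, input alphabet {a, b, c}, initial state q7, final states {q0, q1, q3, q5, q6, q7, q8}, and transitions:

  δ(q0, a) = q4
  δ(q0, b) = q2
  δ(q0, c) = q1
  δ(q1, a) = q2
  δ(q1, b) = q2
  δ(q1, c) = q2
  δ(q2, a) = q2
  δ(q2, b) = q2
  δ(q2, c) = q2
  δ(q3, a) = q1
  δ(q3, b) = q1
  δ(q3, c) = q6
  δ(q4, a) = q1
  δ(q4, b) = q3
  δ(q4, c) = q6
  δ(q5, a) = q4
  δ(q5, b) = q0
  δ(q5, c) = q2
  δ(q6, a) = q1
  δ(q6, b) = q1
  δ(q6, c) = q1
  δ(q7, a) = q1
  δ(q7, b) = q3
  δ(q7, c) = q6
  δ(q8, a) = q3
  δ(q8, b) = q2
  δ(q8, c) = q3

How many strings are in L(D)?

The useful subgraph on states {q1, q3, q6, q7} is acyclic, so L(D) is finite; the longest accepting path visits 4 useful states, giving maximum string length 3.
Counting accepting paths from q7 by length: 1 of length 0, 3 of length 1, 6 of length 2, 3 of length 3. Total 13.

13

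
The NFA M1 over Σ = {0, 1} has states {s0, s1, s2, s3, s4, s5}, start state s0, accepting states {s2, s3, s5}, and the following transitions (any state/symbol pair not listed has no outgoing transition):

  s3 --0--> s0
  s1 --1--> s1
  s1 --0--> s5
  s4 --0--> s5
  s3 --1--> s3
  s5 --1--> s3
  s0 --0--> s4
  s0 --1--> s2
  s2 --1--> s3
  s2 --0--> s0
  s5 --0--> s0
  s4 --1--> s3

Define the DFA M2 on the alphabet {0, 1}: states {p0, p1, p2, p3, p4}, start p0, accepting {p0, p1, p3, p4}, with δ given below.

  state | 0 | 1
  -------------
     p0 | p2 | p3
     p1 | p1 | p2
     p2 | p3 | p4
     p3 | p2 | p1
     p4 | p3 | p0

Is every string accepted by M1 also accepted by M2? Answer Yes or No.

The string 111 is in L(M1) but not in L(M2).
So L(M1) ⊄ L(M2).

No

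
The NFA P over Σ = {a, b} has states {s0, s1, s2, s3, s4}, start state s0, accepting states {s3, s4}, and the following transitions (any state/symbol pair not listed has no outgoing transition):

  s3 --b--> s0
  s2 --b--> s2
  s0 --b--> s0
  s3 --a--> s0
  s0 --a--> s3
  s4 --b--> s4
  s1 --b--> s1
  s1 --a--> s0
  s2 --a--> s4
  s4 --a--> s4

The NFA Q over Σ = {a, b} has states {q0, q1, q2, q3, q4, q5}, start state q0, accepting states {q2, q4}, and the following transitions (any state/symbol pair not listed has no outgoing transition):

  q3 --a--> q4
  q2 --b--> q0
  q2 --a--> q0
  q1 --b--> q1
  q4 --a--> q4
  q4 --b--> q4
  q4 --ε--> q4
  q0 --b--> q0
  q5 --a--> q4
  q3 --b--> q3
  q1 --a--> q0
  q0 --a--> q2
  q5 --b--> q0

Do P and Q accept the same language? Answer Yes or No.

Exploring the product automaton P × Q from the start pair (s0, q0), following both machines on each input symbol, reaches 2 state pairs: (s0, q0), (s3, q2).
P accepts in {s3, s4} and Q accepts in {q2, q4}. In every reachable pair the two components are either both accepting — (s3, q2) — or both non-accepting, so no string is accepted by exactly one of the machines: L(P) \ L(Q) and L(Q) \ L(P) are both empty.
Hence every string is accepted by P iff it is accepted by Q, and the two languages coincide.

Yes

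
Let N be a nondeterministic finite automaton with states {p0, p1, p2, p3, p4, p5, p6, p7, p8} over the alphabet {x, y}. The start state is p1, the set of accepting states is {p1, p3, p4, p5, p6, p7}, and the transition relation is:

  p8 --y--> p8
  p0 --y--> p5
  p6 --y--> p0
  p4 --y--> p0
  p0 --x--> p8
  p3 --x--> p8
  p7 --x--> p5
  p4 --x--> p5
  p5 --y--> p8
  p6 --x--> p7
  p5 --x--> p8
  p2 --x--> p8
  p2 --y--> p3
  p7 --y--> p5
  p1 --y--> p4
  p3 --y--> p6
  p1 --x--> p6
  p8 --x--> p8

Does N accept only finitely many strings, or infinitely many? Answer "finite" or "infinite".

The useful states (reachable from p1 and able to reach an accepting state) are {p0, p1, p4, p5, p6, p7}.
Restricted to these states the transition graph has no cycle, so every accepting path has bounded length and L is finite.

finite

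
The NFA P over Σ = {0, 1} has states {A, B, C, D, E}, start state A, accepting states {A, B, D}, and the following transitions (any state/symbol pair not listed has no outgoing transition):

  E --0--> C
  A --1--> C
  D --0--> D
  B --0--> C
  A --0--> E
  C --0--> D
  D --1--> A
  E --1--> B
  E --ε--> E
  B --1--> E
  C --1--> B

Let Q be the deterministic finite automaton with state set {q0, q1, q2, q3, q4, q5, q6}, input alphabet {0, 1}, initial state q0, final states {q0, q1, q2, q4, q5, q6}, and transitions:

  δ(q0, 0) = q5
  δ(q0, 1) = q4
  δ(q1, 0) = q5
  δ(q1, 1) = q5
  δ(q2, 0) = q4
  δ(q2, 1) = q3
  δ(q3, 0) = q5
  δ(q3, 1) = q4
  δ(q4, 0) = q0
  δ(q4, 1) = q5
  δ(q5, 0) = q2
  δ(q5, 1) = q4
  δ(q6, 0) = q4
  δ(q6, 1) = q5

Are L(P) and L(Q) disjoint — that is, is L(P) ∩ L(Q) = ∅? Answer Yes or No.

No

The empty string ε is accepted by both P and Q.
Hence L(P) ∩ L(Q) ≠ ∅.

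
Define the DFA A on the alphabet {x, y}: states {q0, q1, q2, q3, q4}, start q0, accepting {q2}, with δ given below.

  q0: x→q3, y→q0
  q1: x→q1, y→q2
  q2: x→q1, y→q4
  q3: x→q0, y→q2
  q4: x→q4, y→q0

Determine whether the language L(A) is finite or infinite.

State q0 is reachable from the start and can reach an accepting state, and it lies on the cycle q0 → q0.
Traversing that cycle any number of times yields accepted strings of unbounded length, so the language is infinite.

infinite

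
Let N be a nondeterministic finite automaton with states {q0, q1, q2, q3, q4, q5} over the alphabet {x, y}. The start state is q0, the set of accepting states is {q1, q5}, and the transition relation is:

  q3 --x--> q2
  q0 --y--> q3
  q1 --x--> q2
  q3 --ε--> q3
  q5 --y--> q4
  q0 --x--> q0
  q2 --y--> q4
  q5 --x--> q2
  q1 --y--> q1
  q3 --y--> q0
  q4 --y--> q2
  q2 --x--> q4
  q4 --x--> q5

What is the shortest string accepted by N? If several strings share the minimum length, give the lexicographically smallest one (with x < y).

A breadth-first search from q0 reaches an accepting state first via the path q0 → q3 → q2 → q4 → q5 on input yxxx.
No string of length < 4 is accepted (BFS exhausts all shorter strings without reaching an accepting state), and yxxx is the lexicographically least accepting string of length 4.

yxxx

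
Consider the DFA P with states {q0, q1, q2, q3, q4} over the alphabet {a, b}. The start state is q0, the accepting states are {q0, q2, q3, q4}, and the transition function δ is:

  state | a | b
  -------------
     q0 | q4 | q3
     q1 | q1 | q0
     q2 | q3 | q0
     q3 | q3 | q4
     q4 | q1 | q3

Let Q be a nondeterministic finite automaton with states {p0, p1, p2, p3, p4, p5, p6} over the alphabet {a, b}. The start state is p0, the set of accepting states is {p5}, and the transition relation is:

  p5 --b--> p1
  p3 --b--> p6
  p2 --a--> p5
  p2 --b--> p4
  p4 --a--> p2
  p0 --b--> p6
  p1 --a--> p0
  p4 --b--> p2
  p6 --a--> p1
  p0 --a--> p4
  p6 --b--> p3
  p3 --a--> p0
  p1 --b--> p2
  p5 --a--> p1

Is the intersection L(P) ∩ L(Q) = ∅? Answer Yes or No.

No

The string aba is accepted by both P and Q.
Hence L(P) ∩ L(Q) ≠ ∅.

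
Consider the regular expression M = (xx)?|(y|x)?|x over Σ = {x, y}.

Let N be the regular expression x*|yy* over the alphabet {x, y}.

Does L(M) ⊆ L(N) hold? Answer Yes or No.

Yes

Converting the expression M to a DFA (subset construction, then merging equivalent states) gives the minimal DFA with states {m0, m1, m2, m3}, start state m0, accepting states {m0, m1, m2} and transitions m0: x→m1, y→m2; m1: x→m2, y→m3; m2: x→m3, y→m3; m3: x→m3, y→m3.
Converting the expression N to a DFA (subset construction, then merging equivalent states) gives the minimal DFA with states {n0, n1, n2, n3}, start state n0, accepting states {n0, n1, n2} and transitions n0: x→n1, y→n2; n1: x→n1, y→n3; n2: x→n3, y→n2; n3: x→n3, y→n3.
Exploring the product automaton M × N from the start pair (m0, n0), following both machines on each input symbol, reaches 7 state pairs: (m0, n0), (m1, n1), (m2, n2), (m2, n1), (m3, n3), (m3, n2), (m3, n1).
M accepts in {m0, m1, m2} and N accepts in {n0, n1, n2}. The reachable pairs whose M-component is accepting are (m0, n0), (m1, n1), (m2, n2), (m2, n1); in each of them the N-component is accepting too, so the product for L(M) \ L(N) (M-component accepting, N-component rejecting) has no reachable accepting pair and the difference is empty.
Hence every string in L(M) is also in L(N).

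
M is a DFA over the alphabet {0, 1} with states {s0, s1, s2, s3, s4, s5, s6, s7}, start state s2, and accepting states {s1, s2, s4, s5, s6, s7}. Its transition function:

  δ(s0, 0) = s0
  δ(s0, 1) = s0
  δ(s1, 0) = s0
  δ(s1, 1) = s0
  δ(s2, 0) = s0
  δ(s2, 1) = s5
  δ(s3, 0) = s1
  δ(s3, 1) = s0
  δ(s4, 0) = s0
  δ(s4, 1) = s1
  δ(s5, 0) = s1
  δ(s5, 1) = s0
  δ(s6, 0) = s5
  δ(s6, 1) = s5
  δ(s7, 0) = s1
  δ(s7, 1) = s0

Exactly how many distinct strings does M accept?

The useful subgraph on states {s1, s2, s5} is acyclic, so L(M) is finite; the longest accepting path visits 3 useful states, giving maximum string length 2.
Counting accepting paths from s2 by length: 1 of length 0, 1 of length 1, 1 of length 2. Total 3.

3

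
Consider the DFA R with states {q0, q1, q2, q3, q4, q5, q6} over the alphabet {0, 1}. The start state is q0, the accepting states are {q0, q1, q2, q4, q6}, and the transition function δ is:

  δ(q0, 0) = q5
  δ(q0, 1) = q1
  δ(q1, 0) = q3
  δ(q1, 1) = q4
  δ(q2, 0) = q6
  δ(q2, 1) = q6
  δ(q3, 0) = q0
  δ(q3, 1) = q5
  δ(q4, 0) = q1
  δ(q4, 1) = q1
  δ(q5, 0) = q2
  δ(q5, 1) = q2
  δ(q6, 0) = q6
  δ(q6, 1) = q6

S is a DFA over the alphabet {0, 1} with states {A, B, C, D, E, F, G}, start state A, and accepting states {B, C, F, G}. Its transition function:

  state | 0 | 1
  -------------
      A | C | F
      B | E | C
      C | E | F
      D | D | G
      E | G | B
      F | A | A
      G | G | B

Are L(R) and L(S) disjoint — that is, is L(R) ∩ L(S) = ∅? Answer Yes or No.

The string 1 is accepted by both R and S.
Hence L(R) ∩ L(S) ≠ ∅.

No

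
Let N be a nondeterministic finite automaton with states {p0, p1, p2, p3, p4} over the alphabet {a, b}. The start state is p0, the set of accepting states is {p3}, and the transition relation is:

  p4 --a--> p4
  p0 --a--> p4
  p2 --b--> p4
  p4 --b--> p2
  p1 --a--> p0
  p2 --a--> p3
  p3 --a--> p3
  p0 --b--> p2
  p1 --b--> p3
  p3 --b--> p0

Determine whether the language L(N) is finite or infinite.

State p0 is reachable from the start and can reach an accepting state, and it lies on the cycle p0 → p2 → p3 → p0.
Traversing that cycle any number of times yields accepted strings of unbounded length, so the language is infinite.

infinite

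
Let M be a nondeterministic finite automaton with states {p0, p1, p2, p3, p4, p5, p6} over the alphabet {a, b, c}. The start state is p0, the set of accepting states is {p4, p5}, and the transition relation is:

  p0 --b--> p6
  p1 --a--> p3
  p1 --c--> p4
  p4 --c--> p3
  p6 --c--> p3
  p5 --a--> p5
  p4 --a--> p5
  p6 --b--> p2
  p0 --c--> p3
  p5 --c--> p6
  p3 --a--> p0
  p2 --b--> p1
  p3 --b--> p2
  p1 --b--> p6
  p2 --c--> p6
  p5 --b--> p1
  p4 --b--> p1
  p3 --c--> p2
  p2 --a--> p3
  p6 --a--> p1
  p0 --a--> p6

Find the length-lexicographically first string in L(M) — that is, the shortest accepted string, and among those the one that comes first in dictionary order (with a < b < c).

A breadth-first search from p0 reaches an accepting state first via the path p0 → p6 → p1 → p4 on input aac.
No string of length < 3 is accepted (BFS exhausts all shorter strings without reaching an accepting state), and aac is the lexicographically least accepting string of length 3.

aac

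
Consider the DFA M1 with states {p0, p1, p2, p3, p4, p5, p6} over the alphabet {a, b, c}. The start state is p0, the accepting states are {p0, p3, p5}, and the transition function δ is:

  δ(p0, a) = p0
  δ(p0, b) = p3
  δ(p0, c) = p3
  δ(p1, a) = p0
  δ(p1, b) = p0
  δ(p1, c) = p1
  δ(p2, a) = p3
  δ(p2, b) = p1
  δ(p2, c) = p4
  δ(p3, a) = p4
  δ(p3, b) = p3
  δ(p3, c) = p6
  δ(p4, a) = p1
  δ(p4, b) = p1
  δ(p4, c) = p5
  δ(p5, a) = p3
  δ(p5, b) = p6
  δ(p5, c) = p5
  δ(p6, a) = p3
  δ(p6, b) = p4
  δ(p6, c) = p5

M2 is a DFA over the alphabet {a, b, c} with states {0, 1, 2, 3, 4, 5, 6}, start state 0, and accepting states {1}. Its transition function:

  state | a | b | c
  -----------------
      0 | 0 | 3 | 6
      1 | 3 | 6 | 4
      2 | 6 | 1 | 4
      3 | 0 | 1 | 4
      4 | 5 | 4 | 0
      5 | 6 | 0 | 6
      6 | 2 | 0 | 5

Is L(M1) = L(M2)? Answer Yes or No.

The empty string ε is accepted by M1 but rejected by M2.
So L(M1) ≠ L(M2).

No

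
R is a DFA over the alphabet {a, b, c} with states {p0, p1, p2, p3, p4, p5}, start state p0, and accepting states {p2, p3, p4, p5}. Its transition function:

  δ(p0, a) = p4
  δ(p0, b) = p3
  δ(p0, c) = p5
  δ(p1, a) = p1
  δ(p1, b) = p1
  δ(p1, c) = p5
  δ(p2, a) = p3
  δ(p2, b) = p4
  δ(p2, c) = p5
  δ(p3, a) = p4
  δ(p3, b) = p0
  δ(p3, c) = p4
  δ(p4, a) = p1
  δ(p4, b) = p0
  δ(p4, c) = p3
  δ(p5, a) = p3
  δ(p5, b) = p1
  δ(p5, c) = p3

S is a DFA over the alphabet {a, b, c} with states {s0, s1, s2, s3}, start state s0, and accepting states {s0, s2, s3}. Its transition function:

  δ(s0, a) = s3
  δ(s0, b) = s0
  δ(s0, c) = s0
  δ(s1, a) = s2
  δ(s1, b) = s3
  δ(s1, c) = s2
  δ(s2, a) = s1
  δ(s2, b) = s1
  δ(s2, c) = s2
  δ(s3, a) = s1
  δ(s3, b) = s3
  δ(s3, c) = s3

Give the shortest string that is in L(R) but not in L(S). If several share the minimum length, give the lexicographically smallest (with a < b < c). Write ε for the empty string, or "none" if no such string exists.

The string aba is accepted by R but not by S.
No shorter string lies in the difference, and aba is the lexicographically first length-3 string in L(R) \ L(S).

aba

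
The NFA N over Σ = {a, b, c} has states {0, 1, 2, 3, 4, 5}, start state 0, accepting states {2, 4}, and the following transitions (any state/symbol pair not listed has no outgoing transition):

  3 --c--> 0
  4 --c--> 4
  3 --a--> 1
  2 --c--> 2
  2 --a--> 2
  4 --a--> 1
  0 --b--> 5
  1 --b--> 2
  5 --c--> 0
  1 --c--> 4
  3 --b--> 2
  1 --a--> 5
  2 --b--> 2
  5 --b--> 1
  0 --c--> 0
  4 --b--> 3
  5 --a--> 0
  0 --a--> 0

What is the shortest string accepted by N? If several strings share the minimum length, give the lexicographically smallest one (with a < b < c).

bbb

A breadth-first search from 0 reaches an accepting state first via the path 0 → 5 → 1 → 2 on input bbb.
No string of length < 3 is accepted (BFS exhausts all shorter strings without reaching an accepting state), and bbb is the lexicographically least accepting string of length 3.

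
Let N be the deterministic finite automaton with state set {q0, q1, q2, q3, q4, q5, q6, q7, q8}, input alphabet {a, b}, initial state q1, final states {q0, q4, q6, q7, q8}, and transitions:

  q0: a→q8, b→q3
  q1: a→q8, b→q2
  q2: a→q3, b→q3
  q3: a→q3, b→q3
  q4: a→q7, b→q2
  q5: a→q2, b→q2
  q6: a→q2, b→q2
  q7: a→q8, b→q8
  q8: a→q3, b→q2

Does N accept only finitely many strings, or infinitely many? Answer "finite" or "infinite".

The useful states (reachable from q1 and able to reach an accepting state) are {q1, q8}.
Restricted to these states the transition graph has no cycle, so every accepting path has bounded length and L is finite.

finite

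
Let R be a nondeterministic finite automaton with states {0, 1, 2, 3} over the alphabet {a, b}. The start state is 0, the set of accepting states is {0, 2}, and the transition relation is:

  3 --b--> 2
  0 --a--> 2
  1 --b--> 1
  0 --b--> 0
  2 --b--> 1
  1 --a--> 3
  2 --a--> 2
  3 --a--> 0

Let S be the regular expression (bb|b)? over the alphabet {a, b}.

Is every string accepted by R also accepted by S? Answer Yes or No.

The string a is in L(R) but not in L(S).
So L(R) ⊄ L(S).

No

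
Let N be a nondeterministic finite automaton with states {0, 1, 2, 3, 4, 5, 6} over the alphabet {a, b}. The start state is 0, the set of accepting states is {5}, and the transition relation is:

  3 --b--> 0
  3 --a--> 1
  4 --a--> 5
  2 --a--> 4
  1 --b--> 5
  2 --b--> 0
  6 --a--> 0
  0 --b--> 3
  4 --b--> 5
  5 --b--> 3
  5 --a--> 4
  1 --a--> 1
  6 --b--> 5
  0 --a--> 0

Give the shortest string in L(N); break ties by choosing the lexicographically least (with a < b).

A breadth-first search from 0 reaches an accepting state first via the path 0 → 3 → 1 → 5 on input bab.
No string of length < 3 is accepted (BFS exhausts all shorter strings without reaching an accepting state), and bab is the lexicographically least accepting string of length 3.

bab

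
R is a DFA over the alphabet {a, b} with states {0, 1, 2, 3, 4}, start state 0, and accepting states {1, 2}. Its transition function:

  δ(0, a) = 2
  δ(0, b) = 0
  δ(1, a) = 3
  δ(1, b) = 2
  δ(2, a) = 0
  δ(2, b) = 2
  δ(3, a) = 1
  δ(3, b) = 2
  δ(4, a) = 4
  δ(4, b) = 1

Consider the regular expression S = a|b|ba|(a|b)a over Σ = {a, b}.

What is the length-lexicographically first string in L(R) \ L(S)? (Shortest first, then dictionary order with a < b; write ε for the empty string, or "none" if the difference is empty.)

The string ab is accepted by R but not by S.
No shorter string lies in the difference, and ab is the lexicographically first length-2 string in L(R) \ L(S).

ab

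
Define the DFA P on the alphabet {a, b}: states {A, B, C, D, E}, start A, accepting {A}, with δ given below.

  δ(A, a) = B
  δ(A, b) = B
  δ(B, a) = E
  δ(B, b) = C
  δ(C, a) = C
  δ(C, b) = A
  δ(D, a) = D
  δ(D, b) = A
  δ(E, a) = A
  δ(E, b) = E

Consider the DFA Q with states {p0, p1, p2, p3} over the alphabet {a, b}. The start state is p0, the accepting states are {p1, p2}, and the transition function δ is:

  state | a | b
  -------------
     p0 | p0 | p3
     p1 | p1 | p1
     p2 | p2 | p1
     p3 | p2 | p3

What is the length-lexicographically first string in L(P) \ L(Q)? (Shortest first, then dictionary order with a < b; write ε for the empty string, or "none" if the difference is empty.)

ε

The empty string ε is accepted by P but not by Q.
Since ε is the unique shortest string, it is the required witness.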